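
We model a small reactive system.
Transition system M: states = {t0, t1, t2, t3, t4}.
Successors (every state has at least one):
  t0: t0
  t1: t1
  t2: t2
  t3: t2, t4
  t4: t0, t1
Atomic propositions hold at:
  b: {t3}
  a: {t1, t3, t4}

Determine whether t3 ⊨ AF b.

Yes

AF b: least fixpoint, start Z0 = {t3}, add states with every successor in Z. Already a fixed point.
Sat(AF b) = {t3}
t3 ∈ Sat(AF b) = {t3}, so the formula holds at t3.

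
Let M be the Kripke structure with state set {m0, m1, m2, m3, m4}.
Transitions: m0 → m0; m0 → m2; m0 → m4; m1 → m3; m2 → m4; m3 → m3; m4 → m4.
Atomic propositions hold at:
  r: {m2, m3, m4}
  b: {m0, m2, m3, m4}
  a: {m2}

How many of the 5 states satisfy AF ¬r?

2

Sat(¬r) = {m0, m1}
AF ¬r: least fixpoint, start Z0 = {m0, m1}, add states with every successor in Z. Already a fixed point.
Sat(AF ¬r) = {m0, m1}
|Sat(AF ¬r)| = |{m0, m1}| = 2.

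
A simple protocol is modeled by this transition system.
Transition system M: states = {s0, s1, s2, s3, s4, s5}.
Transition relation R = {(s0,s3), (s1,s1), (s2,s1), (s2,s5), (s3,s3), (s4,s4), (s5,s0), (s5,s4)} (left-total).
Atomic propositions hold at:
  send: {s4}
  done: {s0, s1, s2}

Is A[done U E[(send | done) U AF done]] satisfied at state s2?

Sat(send | done) = {s0, s1, s2, s4}
AF done: least fixpoint, start Z0 = {s0, s1, s2}, add states with every successor in Z. Already a fixed point.
Sat(AF done) = {s0, s1, s2}
E[(send | done) U AF done]: least fixpoint, start Z0 = Sat(AF done) = {s0, s1, s2}, add states in Sat(send | done) with some successor in Z. Already a fixed point.
Sat(E[(send | done) U AF done]) = {s0, s1, s2}
A[done U E[(send | done) U AF done]]: least fixpoint, start Z0 = Sat(E[(send | done) U AF done]) = {s0, s1, s2}, add states in Sat(done) with every successor in Z. Already a fixed point.
Sat(A[done U E[(send | done) U AF done]]) = {s0, s1, s2}
s2 ∈ Sat(A[done U E[(send | done) U AF done]]) = {s0, s1, s2}, so the formula holds at s2.

Yes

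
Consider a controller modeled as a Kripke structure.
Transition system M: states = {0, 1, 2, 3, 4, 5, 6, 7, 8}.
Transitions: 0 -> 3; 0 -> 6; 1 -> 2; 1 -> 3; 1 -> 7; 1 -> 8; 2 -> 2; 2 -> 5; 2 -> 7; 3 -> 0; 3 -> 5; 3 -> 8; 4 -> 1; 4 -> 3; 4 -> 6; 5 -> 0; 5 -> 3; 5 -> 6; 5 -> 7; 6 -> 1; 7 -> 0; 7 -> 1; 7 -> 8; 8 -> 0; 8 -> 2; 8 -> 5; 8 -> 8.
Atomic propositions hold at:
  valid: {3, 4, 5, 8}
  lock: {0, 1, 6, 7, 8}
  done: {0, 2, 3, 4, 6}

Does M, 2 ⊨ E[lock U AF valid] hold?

No

AF valid: least fixpoint, start Z0 = {3, 4, 5, 8}, add states with every successor in Z. Already a fixed point.
Sat(AF valid) = {3, 4, 5, 8}
E[lock U AF valid]: least fixpoint, start Z0 = Sat(AF valid) = {3, 4, 5, 8}, add states in Sat(lock) with some successor in Z. Z1 = {0, 1, 3, 4, 5, 7, 8}; Z2 = {0, 1, 3, 4, 5, 6, 7, 8}; fixed.
Sat(E[lock U AF valid]) = {0, 1, 3, 4, 5, 6, 7, 8}
2 ∉ Sat(E[lock U AF valid]) = {0, 1, 3, 4, 5, 6, 7, 8}, so the formula does not hold at 2.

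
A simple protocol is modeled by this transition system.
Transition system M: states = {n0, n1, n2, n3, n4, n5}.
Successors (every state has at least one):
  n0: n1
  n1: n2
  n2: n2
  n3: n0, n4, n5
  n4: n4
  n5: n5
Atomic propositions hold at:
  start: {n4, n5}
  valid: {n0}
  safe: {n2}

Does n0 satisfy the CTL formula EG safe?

EG safe: greatest fixpoint, start Z0 = {n2}, keep only states in Sat with some successor in Z. Already a fixed point.
Sat(EG safe) = {n2}
n0 ∉ Sat(EG safe) = {n2}, so the formula does not hold at n0.

No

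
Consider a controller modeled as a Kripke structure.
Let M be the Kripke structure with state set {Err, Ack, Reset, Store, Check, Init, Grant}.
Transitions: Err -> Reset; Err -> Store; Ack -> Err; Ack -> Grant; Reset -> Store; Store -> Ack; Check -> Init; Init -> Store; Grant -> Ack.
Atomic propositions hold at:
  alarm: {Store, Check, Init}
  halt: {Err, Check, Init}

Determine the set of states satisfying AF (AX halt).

Sat(AX halt) = {s : every successor in {Err, Check, Init}} = {Check}
AF (AX halt): least fixpoint, start Z0 = {Check}, add states with every successor in Z. Already a fixed point.
Sat(AF (AX halt)) = {Check}

{Check}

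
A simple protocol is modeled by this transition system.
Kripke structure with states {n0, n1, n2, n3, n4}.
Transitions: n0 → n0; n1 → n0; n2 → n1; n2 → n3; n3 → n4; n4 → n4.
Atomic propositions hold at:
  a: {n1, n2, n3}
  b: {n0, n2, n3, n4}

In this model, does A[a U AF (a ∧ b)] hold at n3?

Sat(a ∧ b) = {n2, n3}
AF (a ∧ b): least fixpoint, start Z0 = {n2, n3}, add states with every successor in Z. Already a fixed point.
Sat(AF (a ∧ b)) = {n2, n3}
A[a U AF (a ∧ b)]: least fixpoint, start Z0 = Sat(AF (a ∧ b)) = {n2, n3}, add states in Sat(a) with every successor in Z. Already a fixed point.
Sat(A[a U AF (a ∧ b)]) = {n2, n3}
n3 ∈ Sat(A[a U AF (a ∧ b)]) = {n2, n3}, so the formula holds at n3.

Yes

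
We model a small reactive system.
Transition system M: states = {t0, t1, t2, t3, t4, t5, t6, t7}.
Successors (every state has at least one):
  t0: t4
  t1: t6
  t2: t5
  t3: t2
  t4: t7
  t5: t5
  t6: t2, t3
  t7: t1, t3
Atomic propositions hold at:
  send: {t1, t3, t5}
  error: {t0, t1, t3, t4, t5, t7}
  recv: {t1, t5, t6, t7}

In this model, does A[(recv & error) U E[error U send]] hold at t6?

No

Sat(recv & error) = {t1, t5, t7}
E[error U send]: least fixpoint, start Z0 = Sat(send) = {t1, t3, t5}, add states in Sat(error) with some successor in Z. Z1 = {t1, t3, t5, t7}; Z2 = {t1, t3, t4, t5, t7}; Z3 = {t0, t1, t3, t4, t5, t7}; fixed.
Sat(E[error U send]) = {t0, t1, t3, t4, t5, t7}
A[(recv & error) U E[error U send]]: least fixpoint, start Z0 = Sat(E[error U send]) = {t0, t1, t3, t4, t5, t7}, add states in Sat(recv & error) with every successor in Z. Already a fixed point.
Sat(A[(recv & error) U E[error U send]]) = {t0, t1, t3, t4, t5, t7}
t6 ∉ Sat(A[(recv & error) U E[error U send]]) = {t0, t1, t3, t4, t5, t7}, so the formula does not hold at t6.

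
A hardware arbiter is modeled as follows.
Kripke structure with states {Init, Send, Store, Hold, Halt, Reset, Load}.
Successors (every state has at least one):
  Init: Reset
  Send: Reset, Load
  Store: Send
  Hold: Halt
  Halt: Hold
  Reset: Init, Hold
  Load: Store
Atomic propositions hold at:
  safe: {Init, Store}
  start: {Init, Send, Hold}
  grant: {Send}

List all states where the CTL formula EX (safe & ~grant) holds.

Sat(~grant) = {Init, Store, Hold, Halt, Reset, Load}
Sat(safe & ~grant) = {Init, Store}
Sat(EX (safe & ~grant)) = {s : some successor in {Init, Store}} = {Reset, Load}

{Reset, Load}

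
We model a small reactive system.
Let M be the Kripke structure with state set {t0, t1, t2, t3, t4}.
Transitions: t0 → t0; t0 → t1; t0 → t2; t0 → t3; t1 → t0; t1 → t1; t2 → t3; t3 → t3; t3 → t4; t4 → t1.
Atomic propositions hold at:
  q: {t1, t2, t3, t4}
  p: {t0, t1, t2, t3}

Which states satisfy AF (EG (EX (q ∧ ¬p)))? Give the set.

Sat(¬p) = {t4}
Sat(q ∧ ¬p) = {t4}
Sat(EX (q ∧ ¬p)) = {s : some successor in {t4}} = {t3}
EG (EX (q ∧ ¬p)): greatest fixpoint, start Z0 = {t3}, keep only states in Sat with some successor in Z. Already a fixed point.
Sat(EG (EX (q ∧ ¬p))) = {t3}
AF (EG (EX (q ∧ ¬p))): least fixpoint, start Z0 = {t3}, add states with every successor in Z. Z1 = {t2, t3}; fixed.
Sat(AF (EG (EX (q ∧ ¬p)))) = {t2, t3}

{t2, t3}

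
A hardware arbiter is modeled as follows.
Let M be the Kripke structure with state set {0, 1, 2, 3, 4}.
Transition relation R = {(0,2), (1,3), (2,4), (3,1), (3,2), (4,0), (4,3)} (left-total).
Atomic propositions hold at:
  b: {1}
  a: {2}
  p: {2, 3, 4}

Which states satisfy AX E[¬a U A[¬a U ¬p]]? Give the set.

{1, 2, 4}

Sat(¬a) = {0, 1, 3, 4}
Sat(¬p) = {0, 1}
A[¬a U ¬p]: least fixpoint, start Z0 = Sat(¬p) = {0, 1}, add states in Sat(¬a) with every successor in Z. Already a fixed point.
Sat(A[¬a U ¬p]) = {0, 1}
E[¬a U A[¬a U ¬p]]: least fixpoint, start Z0 = Sat(A[¬a U ¬p]) = {0, 1}, add states in Sat(¬a) with some successor in Z. Z1 = {0, 1, 3, 4}; fixed.
Sat(E[¬a U A[¬a U ¬p]]) = {0, 1, 3, 4}
Sat(AX E[¬a U A[¬a U ¬p]]) = {s : every successor in {0, 1, 3, 4}} = {1, 2, 4}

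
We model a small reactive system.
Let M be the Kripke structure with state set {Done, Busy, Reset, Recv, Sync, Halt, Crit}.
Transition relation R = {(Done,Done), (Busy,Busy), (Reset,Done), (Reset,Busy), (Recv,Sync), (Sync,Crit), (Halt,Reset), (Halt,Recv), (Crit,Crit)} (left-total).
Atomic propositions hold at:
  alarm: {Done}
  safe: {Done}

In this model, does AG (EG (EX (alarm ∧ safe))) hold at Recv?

Sat(alarm ∧ safe) = {Done}
Sat(EX (alarm ∧ safe)) = {s : some successor in {Done}} = {Done, Reset}
EG (EX (alarm ∧ safe)): greatest fixpoint, start Z0 = {Done, Reset}, keep only states in Sat with some successor in Z. Already a fixed point.
Sat(EG (EX (alarm ∧ safe))) = {Done, Reset}
AG (EG (EX (alarm ∧ safe))): greatest fixpoint, start Z0 = {Done, Reset}, keep only states in Sat with every successor in Z. Z1 = {Done}; fixed.
Sat(AG (EG (EX (alarm ∧ safe)))) = {Done}
Recv ∉ Sat(AG (EG (EX (alarm ∧ safe)))) = {Done}, so the formula does not hold at Recv.

No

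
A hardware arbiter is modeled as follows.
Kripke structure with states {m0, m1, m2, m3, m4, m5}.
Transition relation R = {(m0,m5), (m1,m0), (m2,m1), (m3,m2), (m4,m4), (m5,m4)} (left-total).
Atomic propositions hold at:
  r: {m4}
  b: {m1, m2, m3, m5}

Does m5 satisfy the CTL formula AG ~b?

No

Sat(~b) = {m0, m4}
AG ~b: greatest fixpoint, start Z0 = {m0, m4}, keep only states in Sat with every successor in Z. Z1 = {m4}; fixed.
Sat(AG ~b) = {m4}
m5 ∉ Sat(AG ~b) = {m4}, so the formula does not hold at m5.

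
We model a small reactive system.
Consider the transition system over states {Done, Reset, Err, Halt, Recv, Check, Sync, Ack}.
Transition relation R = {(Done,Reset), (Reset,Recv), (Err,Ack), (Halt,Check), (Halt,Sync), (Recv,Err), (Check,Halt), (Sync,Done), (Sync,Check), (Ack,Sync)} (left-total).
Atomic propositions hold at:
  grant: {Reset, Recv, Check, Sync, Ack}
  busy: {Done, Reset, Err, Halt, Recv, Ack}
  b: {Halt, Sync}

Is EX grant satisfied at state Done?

Yes

Sat(EX grant) = {s : some successor in {Reset, Recv, Check, Sync, Ack}} = {Done, Reset, Err, Halt, Sync, Ack}
Done ∈ Sat(EX grant) = {Done, Reset, Err, Halt, Sync, Ack}, so the formula holds at Done.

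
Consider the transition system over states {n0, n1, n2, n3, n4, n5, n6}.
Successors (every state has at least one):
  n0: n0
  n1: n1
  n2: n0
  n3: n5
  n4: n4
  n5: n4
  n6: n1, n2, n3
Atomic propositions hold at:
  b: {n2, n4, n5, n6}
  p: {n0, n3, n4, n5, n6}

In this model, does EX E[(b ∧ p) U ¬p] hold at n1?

Sat(b ∧ p) = {n4, n5, n6}
Sat(¬p) = {n1, n2}
E[(b ∧ p) U ¬p]: least fixpoint, start Z0 = Sat(¬p) = {n1, n2}, add states in Sat(b ∧ p) with some successor in Z. Z1 = {n1, n2, n6}; fixed.
Sat(E[(b ∧ p) U ¬p]) = {n1, n2, n6}
Sat(EX E[(b ∧ p) U ¬p]) = {s : some successor in {n1, n2, n6}} = {n1, n6}
n1 ∈ Sat(EX E[(b ∧ p) U ¬p]) = {n1, n6}, so the formula holds at n1.

Yes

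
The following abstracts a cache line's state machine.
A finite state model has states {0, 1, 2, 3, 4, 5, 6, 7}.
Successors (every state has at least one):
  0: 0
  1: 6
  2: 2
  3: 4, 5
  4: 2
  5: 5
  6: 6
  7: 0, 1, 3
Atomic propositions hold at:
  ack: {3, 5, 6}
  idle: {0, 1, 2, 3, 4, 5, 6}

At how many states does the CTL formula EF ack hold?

EF ack: least fixpoint, start Z0 = {3, 5, 6}, add states with some successor in Z. Z1 = {1, 3, 5, 6, 7}; fixed.
Sat(EF ack) = {1, 3, 5, 6, 7}
|Sat(EF ack)| = |{1, 3, 5, 6, 7}| = 5.

5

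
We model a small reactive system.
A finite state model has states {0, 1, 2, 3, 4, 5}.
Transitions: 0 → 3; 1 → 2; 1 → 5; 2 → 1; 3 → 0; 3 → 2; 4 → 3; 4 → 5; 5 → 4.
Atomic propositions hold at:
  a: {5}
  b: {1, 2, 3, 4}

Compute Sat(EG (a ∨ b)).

{1, 2, 3, 4, 5}

Sat(a ∨ b) = {1, 2, 3, 4, 5}
EG (a ∨ b): greatest fixpoint, start Z0 = {1, 2, 3, 4, 5}, keep only states in Sat with some successor in Z. Already a fixed point.
Sat(EG (a ∨ b)) = {1, 2, 3, 4, 5}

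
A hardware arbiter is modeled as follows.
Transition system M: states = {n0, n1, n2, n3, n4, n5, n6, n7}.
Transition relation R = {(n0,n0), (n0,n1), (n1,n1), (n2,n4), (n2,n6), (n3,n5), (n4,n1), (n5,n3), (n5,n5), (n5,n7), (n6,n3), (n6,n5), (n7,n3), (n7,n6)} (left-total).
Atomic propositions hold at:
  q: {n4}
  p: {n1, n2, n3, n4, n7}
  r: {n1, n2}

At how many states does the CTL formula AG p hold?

2

AG p: greatest fixpoint, start Z0 = {n1, n2, n3, n4, n7}, keep only states in Sat with every successor in Z. Z1 = {n1, n4}; fixed.
Sat(AG p) = {n1, n4}
|Sat(AG p)| = |{n1, n4}| = 2.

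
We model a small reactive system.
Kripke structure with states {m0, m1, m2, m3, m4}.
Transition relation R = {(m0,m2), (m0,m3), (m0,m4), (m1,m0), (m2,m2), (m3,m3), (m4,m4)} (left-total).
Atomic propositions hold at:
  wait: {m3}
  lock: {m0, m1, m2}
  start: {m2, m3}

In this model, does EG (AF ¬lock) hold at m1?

Sat(¬lock) = {m3, m4}
AF ¬lock: least fixpoint, start Z0 = {m3, m4}, add states with every successor in Z. Already a fixed point.
Sat(AF ¬lock) = {m3, m4}
EG (AF ¬lock): greatest fixpoint, start Z0 = {m3, m4}, keep only states in Sat with some successor in Z. Already a fixed point.
Sat(EG (AF ¬lock)) = {m3, m4}
m1 ∉ Sat(EG (AF ¬lock)) = {m3, m4}, so the formula does not hold at m1.

No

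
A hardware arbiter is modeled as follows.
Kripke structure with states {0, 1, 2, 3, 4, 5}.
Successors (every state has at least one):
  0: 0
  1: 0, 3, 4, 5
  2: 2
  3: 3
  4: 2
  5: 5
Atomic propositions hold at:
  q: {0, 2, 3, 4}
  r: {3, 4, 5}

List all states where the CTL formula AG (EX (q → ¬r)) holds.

Sat(¬r) = {0, 1, 2}
Sat(q → ¬r) = {0, 1, 2, 5}
Sat(EX (q → ¬r)) = {s : some successor in {0, 1, 2, 5}} = {0, 1, 2, 4, 5}
AG (EX (q → ¬r)): greatest fixpoint, start Z0 = {0, 1, 2, 4, 5}, keep only states in Sat with every successor in Z. Z1 = {0, 2, 4, 5}; fixed.
Sat(AG (EX (q → ¬r))) = {0, 2, 4, 5}

{0, 2, 4, 5}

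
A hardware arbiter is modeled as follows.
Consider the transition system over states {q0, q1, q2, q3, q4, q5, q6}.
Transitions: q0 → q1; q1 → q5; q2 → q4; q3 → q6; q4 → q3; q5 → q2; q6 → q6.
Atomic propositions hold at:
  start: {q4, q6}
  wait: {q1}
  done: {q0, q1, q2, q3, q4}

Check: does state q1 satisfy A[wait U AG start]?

No

AG start: greatest fixpoint, start Z0 = {q4, q6}, keep only states in Sat with every successor in Z. Z1 = {q6}; fixed.
Sat(AG start) = {q6}
A[wait U AG start]: least fixpoint, start Z0 = Sat(AG start) = {q6}, add states in Sat(wait) with every successor in Z. Already a fixed point.
Sat(A[wait U AG start]) = {q6}
q1 ∉ Sat(A[wait U AG start]) = {q6}, so the formula does not hold at q1.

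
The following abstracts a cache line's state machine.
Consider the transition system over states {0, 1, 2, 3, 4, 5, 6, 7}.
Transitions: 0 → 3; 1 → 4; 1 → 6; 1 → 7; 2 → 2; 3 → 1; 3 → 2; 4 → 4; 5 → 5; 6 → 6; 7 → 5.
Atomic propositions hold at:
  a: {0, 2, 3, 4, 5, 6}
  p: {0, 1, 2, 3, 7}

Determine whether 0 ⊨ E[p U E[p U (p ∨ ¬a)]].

Yes

Sat(¬a) = {1, 7}
Sat(p ∨ ¬a) = {0, 1, 2, 3, 7}
E[p U (p ∨ ¬a)]: least fixpoint, start Z0 = Sat((p ∨ ¬a)) = {0, 1, 2, 3, 7}, add states in Sat(p) with some successor in Z. Already a fixed point.
Sat(E[p U (p ∨ ¬a)]) = {0, 1, 2, 3, 7}
E[p U E[p U (p ∨ ¬a)]]: least fixpoint, start Z0 = Sat(E[p U (p ∨ ¬a)]) = {0, 1, 2, 3, 7}, add states in Sat(p) with some successor in Z. Already a fixed point.
Sat(E[p U E[p U (p ∨ ¬a)]]) = {0, 1, 2, 3, 7}
0 ∈ Sat(E[p U E[p U (p ∨ ¬a)]]) = {0, 1, 2, 3, 7}, so the formula holds at 0.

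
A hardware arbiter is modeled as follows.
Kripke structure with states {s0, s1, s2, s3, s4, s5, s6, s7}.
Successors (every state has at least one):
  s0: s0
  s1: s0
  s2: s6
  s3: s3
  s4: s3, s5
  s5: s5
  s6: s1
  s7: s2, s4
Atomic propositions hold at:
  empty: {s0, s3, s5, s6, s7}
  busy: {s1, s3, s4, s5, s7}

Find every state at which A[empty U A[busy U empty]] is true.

{s0, s1, s3, s4, s5, s6, s7}

A[busy U empty]: least fixpoint, start Z0 = Sat(empty) = {s0, s3, s5, s6, s7}, add states in Sat(busy) with every successor in Z. Z1 = {s0, s1, s3, s4, s5, s6, s7}; fixed.
Sat(A[busy U empty]) = {s0, s1, s3, s4, s5, s6, s7}
A[empty U A[busy U empty]]: least fixpoint, start Z0 = Sat(A[busy U empty]) = {s0, s1, s3, s4, s5, s6, s7}, add states in Sat(empty) with every successor in Z. Already a fixed point.
Sat(A[empty U A[busy U empty]]) = {s0, s1, s3, s4, s5, s6, s7}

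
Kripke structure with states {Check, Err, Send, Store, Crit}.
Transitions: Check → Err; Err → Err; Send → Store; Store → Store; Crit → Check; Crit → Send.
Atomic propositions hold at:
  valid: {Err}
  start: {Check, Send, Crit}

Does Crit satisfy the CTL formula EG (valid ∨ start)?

Yes

Sat(valid ∨ start) = {Check, Err, Send, Crit}
EG (valid ∨ start): greatest fixpoint, start Z0 = {Check, Err, Send, Crit}, keep only states in Sat with some successor in Z. Z1 = {Check, Err, Crit}; fixed.
Sat(EG (valid ∨ start)) = {Check, Err, Crit}
Crit ∈ Sat(EG (valid ∨ start)) = {Check, Err, Crit}, so the formula holds at Crit.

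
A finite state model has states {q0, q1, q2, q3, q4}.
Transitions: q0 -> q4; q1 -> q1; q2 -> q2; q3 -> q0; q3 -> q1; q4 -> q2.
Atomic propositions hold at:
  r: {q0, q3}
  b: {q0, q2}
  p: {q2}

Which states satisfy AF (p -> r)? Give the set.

{q0, q1, q3, q4}

Sat(p -> r) = {q0, q1, q3, q4}
AF (p -> r): least fixpoint, start Z0 = {q0, q1, q3, q4}, add states with every successor in Z. Already a fixed point.
Sat(AF (p -> r)) = {q0, q1, q3, q4}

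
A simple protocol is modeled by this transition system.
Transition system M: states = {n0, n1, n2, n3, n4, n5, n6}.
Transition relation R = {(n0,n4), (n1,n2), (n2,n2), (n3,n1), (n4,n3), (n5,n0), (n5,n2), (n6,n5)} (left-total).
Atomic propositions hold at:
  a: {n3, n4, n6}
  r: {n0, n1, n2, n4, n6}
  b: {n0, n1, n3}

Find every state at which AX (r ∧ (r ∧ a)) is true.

{n0}

Sat(r ∧ a) = {n4, n6}
Sat(r ∧ (r ∧ a)) = {n4, n6}
Sat(AX (r ∧ (r ∧ a))) = {s : every successor in {n4, n6}} = {n0}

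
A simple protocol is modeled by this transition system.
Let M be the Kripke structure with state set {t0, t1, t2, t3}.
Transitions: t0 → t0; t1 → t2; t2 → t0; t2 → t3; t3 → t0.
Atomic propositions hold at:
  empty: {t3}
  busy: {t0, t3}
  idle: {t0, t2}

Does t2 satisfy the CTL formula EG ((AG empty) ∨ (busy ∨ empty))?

No

AG empty: greatest fixpoint, start Z0 = {t3}, keep only states in Sat with every successor in Z. Z1 = ∅; fixed.
Sat(AG empty) = ∅
Sat(busy ∨ empty) = {t0, t3}
Sat((AG empty) ∨ (busy ∨ empty)) = {t0, t3}
EG ((AG empty) ∨ (busy ∨ empty)): greatest fixpoint, start Z0 = {t0, t3}, keep only states in Sat with some successor in Z. Already a fixed point.
Sat(EG ((AG empty) ∨ (busy ∨ empty))) = {t0, t3}
t2 ∉ Sat(EG ((AG empty) ∨ (busy ∨ empty))) = {t0, t3}, so the formula does not hold at t2.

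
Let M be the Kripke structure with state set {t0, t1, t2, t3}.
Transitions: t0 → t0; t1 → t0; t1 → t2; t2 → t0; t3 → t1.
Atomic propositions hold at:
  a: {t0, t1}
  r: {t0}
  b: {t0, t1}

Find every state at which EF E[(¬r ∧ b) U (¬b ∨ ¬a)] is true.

{t1, t2, t3}

Sat(¬r) = {t1, t2, t3}
Sat(¬r ∧ b) = {t1}
Sat(¬b) = {t2, t3}
Sat(¬a) = {t2, t3}
Sat(¬b ∨ ¬a) = {t2, t3}
E[(¬r ∧ b) U (¬b ∨ ¬a)]: least fixpoint, start Z0 = Sat((¬b ∨ ¬a)) = {t2, t3}, add states in Sat(¬r ∧ b) with some successor in Z. Z1 = {t1, t2, t3}; fixed.
Sat(E[(¬r ∧ b) U (¬b ∨ ¬a)]) = {t1, t2, t3}
EF E[(¬r ∧ b) U (¬b ∨ ¬a)]: least fixpoint, start Z0 = {t1, t2, t3}, add states with some successor in Z. Already a fixed point.
Sat(EF E[(¬r ∧ b) U (¬b ∨ ¬a)]) = {t1, t2, t3}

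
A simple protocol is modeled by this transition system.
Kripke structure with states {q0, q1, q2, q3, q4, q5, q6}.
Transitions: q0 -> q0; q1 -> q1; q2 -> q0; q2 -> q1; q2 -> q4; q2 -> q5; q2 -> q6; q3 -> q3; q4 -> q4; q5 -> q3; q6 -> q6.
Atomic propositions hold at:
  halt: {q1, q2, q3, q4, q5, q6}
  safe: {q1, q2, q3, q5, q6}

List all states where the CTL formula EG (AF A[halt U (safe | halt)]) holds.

{q1, q2, q3, q4, q5, q6}

Sat(safe | halt) = {q1, q2, q3, q4, q5, q6}
A[halt U (safe | halt)]: least fixpoint, start Z0 = Sat((safe | halt)) = {q1, q2, q3, q4, q5, q6}, add states in Sat(halt) with every successor in Z. Already a fixed point.
Sat(A[halt U (safe | halt)]) = {q1, q2, q3, q4, q5, q6}
AF A[halt U (safe | halt)]: least fixpoint, start Z0 = {q1, q2, q3, q4, q5, q6}, add states with every successor in Z. Already a fixed point.
Sat(AF A[halt U (safe | halt)]) = {q1, q2, q3, q4, q5, q6}
EG (AF A[halt U (safe | halt)]): greatest fixpoint, start Z0 = {q1, q2, q3, q4, q5, q6}, keep only states in Sat with some successor in Z. Already a fixed point.
Sat(EG (AF A[halt U (safe | halt)])) = {q1, q2, q3, q4, q5, q6}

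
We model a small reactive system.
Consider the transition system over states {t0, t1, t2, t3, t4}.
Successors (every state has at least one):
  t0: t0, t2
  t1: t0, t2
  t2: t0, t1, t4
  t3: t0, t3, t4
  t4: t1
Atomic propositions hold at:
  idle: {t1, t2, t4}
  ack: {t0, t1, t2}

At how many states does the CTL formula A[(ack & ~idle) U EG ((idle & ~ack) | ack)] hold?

4

Sat(~idle) = {t0, t3}
Sat(ack & ~idle) = {t0}
Sat(~ack) = {t3, t4}
Sat(idle & ~ack) = {t4}
Sat((idle & ~ack) | ack) = {t0, t1, t2, t4}
EG ((idle & ~ack) | ack): greatest fixpoint, start Z0 = {t0, t1, t2, t4}, keep only states in Sat with some successor in Z. Already a fixed point.
Sat(EG ((idle & ~ack) | ack)) = {t0, t1, t2, t4}
A[(ack & ~idle) U EG ((idle & ~ack) | ack)]: least fixpoint, start Z0 = Sat(EG ((idle & ~ack) | ack)) = {t0, t1, t2, t4}, add states in Sat(ack & ~idle) with every successor in Z. Already a fixed point.
Sat(A[(ack & ~idle) U EG ((idle & ~ack) | ack)]) = {t0, t1, t2, t4}
|Sat(A[(ack & ~idle) U EG ((idle & ~ack) | ack)])| = |{t0, t1, t2, t4}| = 4.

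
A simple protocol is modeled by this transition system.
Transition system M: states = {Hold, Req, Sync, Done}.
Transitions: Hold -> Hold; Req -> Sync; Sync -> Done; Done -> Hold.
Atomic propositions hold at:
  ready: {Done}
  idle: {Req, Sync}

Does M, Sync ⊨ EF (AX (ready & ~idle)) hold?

Sat(~idle) = {Hold, Done}
Sat(ready & ~idle) = {Done}
Sat(AX (ready & ~idle)) = {s : every successor in {Done}} = {Sync}
EF (AX (ready & ~idle)): least fixpoint, start Z0 = {Sync}, add states with some successor in Z. Z1 = {Req, Sync}; fixed.
Sat(EF (AX (ready & ~idle))) = {Req, Sync}
Sync ∈ Sat(EF (AX (ready & ~idle))) = {Req, Sync}, so the formula holds at Sync.

Yes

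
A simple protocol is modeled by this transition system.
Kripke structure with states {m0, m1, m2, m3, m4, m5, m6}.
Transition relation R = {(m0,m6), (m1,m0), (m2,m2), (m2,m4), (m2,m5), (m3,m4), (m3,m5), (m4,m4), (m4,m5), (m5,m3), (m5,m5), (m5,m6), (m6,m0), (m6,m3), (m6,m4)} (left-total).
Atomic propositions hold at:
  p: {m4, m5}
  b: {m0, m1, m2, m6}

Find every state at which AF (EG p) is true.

EG p: greatest fixpoint, start Z0 = {m4, m5}, keep only states in Sat with some successor in Z. Already a fixed point.
Sat(EG p) = {m4, m5}
AF (EG p): least fixpoint, start Z0 = {m4, m5}, add states with every successor in Z. Z1 = {m3, m4, m5}; fixed.
Sat(AF (EG p)) = {m3, m4, m5}

{m3, m4, m5}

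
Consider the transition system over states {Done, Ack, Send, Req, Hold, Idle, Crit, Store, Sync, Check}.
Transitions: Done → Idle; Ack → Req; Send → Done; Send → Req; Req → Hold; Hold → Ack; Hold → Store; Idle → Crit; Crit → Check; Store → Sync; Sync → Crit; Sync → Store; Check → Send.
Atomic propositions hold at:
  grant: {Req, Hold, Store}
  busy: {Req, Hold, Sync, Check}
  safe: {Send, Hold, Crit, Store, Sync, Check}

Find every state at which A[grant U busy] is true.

A[grant U busy]: least fixpoint, start Z0 = Sat(busy) = {Req, Hold, Sync, Check}, add states in Sat(grant) with every successor in Z. Z1 = {Req, Hold, Store, Sync, Check}; fixed.
Sat(A[grant U busy]) = {Req, Hold, Store, Sync, Check}

{Req, Hold, Store, Sync, Check}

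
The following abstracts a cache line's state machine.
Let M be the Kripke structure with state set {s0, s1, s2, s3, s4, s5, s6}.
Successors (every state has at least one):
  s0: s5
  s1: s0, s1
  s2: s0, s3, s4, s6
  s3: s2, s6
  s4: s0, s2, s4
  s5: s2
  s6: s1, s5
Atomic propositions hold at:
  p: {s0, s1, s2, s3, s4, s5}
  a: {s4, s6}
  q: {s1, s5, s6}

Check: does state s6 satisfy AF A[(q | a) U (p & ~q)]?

Sat(q | a) = {s1, s4, s5, s6}
Sat(~q) = {s0, s2, s3, s4}
Sat(p & ~q) = {s0, s2, s3, s4}
A[(q | a) U (p & ~q)]: least fixpoint, start Z0 = Sat((p & ~q)) = {s0, s2, s3, s4}, add states in Sat(q | a) with every successor in Z. Z1 = {s0, s2, s3, s4, s5}; fixed.
Sat(A[(q | a) U (p & ~q)]) = {s0, s2, s3, s4, s5}
AF A[(q | a) U (p & ~q)]: least fixpoint, start Z0 = {s0, s2, s3, s4, s5}, add states with every successor in Z. Already a fixed point.
Sat(AF A[(q | a) U (p & ~q)]) = {s0, s2, s3, s4, s5}
s6 ∉ Sat(AF A[(q | a) U (p & ~q)]) = {s0, s2, s3, s4, s5}, so the formula does not hold at s6.

No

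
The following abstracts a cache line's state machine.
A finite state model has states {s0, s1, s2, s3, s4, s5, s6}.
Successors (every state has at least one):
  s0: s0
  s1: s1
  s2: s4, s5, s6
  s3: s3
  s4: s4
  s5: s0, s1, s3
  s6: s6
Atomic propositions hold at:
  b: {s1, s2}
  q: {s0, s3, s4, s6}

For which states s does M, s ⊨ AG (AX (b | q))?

{s0, s1, s3, s4, s5, s6}

Sat(b | q) = {s0, s1, s2, s3, s4, s6}
Sat(AX (b | q)) = {s : every successor in {s0, s1, s2, s3, s4, s6}} = {s0, s1, s3, s4, s5, s6}
AG (AX (b | q)): greatest fixpoint, start Z0 = {s0, s1, s3, s4, s5, s6}, keep only states in Sat with every successor in Z. Already a fixed point.
Sat(AG (AX (b | q))) = {s0, s1, s3, s4, s5, s6}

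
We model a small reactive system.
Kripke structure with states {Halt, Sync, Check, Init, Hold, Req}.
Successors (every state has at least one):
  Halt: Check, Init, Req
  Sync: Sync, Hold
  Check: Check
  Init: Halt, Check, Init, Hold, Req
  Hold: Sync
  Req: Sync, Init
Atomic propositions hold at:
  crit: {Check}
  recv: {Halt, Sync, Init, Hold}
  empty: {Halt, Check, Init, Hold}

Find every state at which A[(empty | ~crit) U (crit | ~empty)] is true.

Sat(~crit) = {Halt, Sync, Init, Hold, Req}
Sat(empty | ~crit) = {Halt, Sync, Check, Init, Hold, Req}
Sat(~empty) = {Sync, Req}
Sat(crit | ~empty) = {Sync, Check, Req}
A[(empty | ~crit) U (crit | ~empty)]: least fixpoint, start Z0 = Sat((crit | ~empty)) = {Sync, Check, Req}, add states in Sat(empty | ~crit) with every successor in Z. Z1 = {Sync, Check, Hold, Req}; fixed.
Sat(A[(empty | ~crit) U (crit | ~empty)]) = {Sync, Check, Hold, Req}

{Sync, Check, Hold, Req}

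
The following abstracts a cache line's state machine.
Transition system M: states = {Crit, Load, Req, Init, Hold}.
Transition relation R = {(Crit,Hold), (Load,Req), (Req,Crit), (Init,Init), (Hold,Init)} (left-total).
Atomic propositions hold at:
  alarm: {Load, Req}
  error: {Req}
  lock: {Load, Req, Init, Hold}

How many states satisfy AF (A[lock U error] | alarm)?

2

A[lock U error]: least fixpoint, start Z0 = Sat(error) = {Req}, add states in Sat(lock) with every successor in Z. Z1 = {Load, Req}; fixed.
Sat(A[lock U error]) = {Load, Req}
Sat(A[lock U error] | alarm) = {Load, Req}
AF (A[lock U error] | alarm): least fixpoint, start Z0 = {Load, Req}, add states with every successor in Z. Already a fixed point.
Sat(AF (A[lock U error] | alarm)) = {Load, Req}
|Sat(AF (A[lock U error] | alarm))| = |{Load, Req}| = 2.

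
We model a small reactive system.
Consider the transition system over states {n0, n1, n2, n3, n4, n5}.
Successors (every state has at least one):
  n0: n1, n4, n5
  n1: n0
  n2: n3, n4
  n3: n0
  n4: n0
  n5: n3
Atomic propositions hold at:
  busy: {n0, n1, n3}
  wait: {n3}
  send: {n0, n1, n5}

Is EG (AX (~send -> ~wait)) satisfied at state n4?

Sat(~send) = {n2, n3, n4}
Sat(~wait) = {n0, n1, n2, n4, n5}
Sat(~send -> ~wait) = {n0, n1, n2, n4, n5}
Sat(AX (~send -> ~wait)) = {s : every successor in {n0, n1, n2, n4, n5}} = {n0, n1, n3, n4}
EG (AX (~send -> ~wait)): greatest fixpoint, start Z0 = {n0, n1, n3, n4}, keep only states in Sat with some successor in Z. Already a fixed point.
Sat(EG (AX (~send -> ~wait))) = {n0, n1, n3, n4}
n4 ∈ Sat(EG (AX (~send -> ~wait))) = {n0, n1, n3, n4}, so the formula holds at n4.

Yes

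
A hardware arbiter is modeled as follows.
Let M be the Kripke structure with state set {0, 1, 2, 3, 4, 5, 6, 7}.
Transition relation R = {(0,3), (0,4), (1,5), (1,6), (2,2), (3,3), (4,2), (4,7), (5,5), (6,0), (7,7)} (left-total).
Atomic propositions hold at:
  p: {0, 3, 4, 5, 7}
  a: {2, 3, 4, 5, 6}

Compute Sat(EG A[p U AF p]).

AF p: least fixpoint, start Z0 = {0, 3, 4, 5, 7}, add states with every successor in Z. Z1 = {0, 3, 4, 5, 6, 7}; Z2 = {0, 1, 3, 4, 5, 6, 7}; fixed.
Sat(AF p) = {0, 1, 3, 4, 5, 6, 7}
A[p U AF p]: least fixpoint, start Z0 = Sat(AF p) = {0, 1, 3, 4, 5, 6, 7}, add states in Sat(p) with every successor in Z. Already a fixed point.
Sat(A[p U AF p]) = {0, 1, 3, 4, 5, 6, 7}
EG A[p U AF p]: greatest fixpoint, start Z0 = {0, 1, 3, 4, 5, 6, 7}, keep only states in Sat with some successor in Z. Already a fixed point.
Sat(EG A[p U AF p]) = {0, 1, 3, 4, 5, 6, 7}

{0, 1, 3, 4, 5, 6, 7}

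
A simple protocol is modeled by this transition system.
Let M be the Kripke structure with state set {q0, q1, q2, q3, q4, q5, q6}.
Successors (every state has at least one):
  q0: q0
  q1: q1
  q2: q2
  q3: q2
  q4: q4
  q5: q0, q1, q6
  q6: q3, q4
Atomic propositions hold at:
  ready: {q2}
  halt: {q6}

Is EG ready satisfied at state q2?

Yes

EG ready: greatest fixpoint, start Z0 = {q2}, keep only states in Sat with some successor in Z. Already a fixed point.
Sat(EG ready) = {q2}
q2 ∈ Sat(EG ready) = {q2}, so the formula holds at q2.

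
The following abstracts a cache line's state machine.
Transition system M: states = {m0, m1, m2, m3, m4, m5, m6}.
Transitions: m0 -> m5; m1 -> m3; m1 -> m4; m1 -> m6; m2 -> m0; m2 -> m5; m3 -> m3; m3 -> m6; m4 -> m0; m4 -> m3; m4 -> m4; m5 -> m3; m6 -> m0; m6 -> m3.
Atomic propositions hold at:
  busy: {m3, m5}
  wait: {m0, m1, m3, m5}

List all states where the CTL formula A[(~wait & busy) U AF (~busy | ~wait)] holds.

Sat(~wait) = {m2, m4, m6}
Sat(~wait & busy) = ∅
Sat(~busy) = {m0, m1, m2, m4, m6}
Sat(~busy | ~wait) = {m0, m1, m2, m4, m6}
AF (~busy | ~wait): least fixpoint, start Z0 = {m0, m1, m2, m4, m6}, add states with every successor in Z. Already a fixed point.
Sat(AF (~busy | ~wait)) = {m0, m1, m2, m4, m6}
A[(~wait & busy) U AF (~busy | ~wait)]: least fixpoint, start Z0 = Sat(AF (~busy | ~wait)) = {m0, m1, m2, m4, m6}, add states in Sat(~wait & busy) with every successor in Z. Already a fixed point.
Sat(A[(~wait & busy) U AF (~busy | ~wait)]) = {m0, m1, m2, m4, m6}

{m0, m1, m2, m4, m6}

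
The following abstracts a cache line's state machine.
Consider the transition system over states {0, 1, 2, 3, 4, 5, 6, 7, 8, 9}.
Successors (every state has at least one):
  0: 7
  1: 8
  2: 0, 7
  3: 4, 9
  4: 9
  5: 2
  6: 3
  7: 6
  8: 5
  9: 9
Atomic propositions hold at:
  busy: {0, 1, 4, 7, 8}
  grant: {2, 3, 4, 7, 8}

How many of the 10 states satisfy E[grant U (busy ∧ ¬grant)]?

Sat(¬grant) = {0, 1, 5, 6, 9}
Sat(busy ∧ ¬grant) = {0, 1}
E[grant U (busy ∧ ¬grant)]: least fixpoint, start Z0 = Sat((busy ∧ ¬grant)) = {0, 1}, add states in Sat(grant) with some successor in Z. Z1 = {0, 1, 2}; fixed.
Sat(E[grant U (busy ∧ ¬grant)]) = {0, 1, 2}
|Sat(E[grant U (busy ∧ ¬grant)])| = |{0, 1, 2}| = 3.

3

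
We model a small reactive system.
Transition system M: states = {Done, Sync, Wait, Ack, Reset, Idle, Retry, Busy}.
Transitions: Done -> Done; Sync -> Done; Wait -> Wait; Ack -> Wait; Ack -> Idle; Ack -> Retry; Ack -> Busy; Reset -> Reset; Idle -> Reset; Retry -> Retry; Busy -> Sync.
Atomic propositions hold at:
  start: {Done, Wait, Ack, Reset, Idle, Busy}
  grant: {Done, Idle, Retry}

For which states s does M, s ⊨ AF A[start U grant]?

{Done, Sync, Idle, Retry, Busy}

A[start U grant]: least fixpoint, start Z0 = Sat(grant) = {Done, Idle, Retry}, add states in Sat(start) with every successor in Z. Already a fixed point.
Sat(A[start U grant]) = {Done, Idle, Retry}
AF A[start U grant]: least fixpoint, start Z0 = {Done, Idle, Retry}, add states with every successor in Z. Z1 = {Done, Sync, Idle, Retry}; Z2 = {Done, Sync, Idle, Retry, Busy}; fixed.
Sat(AF A[start U grant]) = {Done, Sync, Idle, Retry, Busy}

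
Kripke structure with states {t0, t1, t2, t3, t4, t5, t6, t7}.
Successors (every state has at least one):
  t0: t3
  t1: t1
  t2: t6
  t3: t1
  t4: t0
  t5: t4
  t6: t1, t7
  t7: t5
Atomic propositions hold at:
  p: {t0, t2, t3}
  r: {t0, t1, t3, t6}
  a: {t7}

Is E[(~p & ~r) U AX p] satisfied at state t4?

Yes

Sat(~p) = {t1, t4, t5, t6, t7}
Sat(~r) = {t2, t4, t5, t7}
Sat(~p & ~r) = {t4, t5, t7}
Sat(AX p) = {s : every successor in {t0, t2, t3}} = {t0, t4}
E[(~p & ~r) U AX p]: least fixpoint, start Z0 = Sat(AX p) = {t0, t4}, add states in Sat(~p & ~r) with some successor in Z. Z1 = {t0, t4, t5}; Z2 = {t0, t4, t5, t7}; fixed.
Sat(E[(~p & ~r) U AX p]) = {t0, t4, t5, t7}
t4 ∈ Sat(E[(~p & ~r) U AX p]) = {t0, t4, t5, t7}, so the formula holds at t4.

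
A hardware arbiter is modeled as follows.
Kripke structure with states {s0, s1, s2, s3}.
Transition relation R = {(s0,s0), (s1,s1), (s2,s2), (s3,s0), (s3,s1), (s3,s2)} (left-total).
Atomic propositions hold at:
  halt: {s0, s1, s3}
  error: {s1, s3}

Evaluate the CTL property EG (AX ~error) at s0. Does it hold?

Yes

Sat(~error) = {s0, s2}
Sat(AX ~error) = {s : every successor in {s0, s2}} = {s0, s2}
EG (AX ~error): greatest fixpoint, start Z0 = {s0, s2}, keep only states in Sat with some successor in Z. Already a fixed point.
Sat(EG (AX ~error)) = {s0, s2}
s0 ∈ Sat(EG (AX ~error)) = {s0, s2}, so the formula holds at s0.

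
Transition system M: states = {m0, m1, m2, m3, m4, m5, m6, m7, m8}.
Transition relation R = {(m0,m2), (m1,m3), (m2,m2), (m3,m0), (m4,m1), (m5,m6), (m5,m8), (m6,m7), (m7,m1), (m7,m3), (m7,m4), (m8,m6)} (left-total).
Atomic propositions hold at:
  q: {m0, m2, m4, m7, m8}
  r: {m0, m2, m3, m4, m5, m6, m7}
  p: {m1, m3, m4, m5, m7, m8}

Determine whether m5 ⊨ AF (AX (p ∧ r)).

Sat(p ∧ r) = {m3, m4, m5, m7}
Sat(AX (p ∧ r)) = {s : every successor in {m3, m4, m5, m7}} = {m1, m6}
AF (AX (p ∧ r)): least fixpoint, start Z0 = {m1, m6}, add states with every successor in Z. Z1 = {m1, m4, m6, m8}; Z2 = {m1, m4, m5, m6, m8}; fixed.
Sat(AF (AX (p ∧ r))) = {m1, m4, m5, m6, m8}
m5 ∈ Sat(AF (AX (p ∧ r))) = {m1, m4, m5, m6, m8}, so the formula holds at m5.

Yes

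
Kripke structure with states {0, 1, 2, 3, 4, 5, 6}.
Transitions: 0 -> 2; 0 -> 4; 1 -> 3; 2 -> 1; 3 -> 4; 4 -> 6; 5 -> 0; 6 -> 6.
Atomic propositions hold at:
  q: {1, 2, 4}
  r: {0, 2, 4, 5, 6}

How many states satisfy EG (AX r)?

Sat(AX r) = {s : every successor in {0, 2, 4, 5, 6}} = {0, 3, 4, 5, 6}
EG (AX r): greatest fixpoint, start Z0 = {0, 3, 4, 5, 6}, keep only states in Sat with some successor in Z. Already a fixed point.
Sat(EG (AX r)) = {0, 3, 4, 5, 6}
|Sat(EG (AX r))| = |{0, 3, 4, 5, 6}| = 5.

5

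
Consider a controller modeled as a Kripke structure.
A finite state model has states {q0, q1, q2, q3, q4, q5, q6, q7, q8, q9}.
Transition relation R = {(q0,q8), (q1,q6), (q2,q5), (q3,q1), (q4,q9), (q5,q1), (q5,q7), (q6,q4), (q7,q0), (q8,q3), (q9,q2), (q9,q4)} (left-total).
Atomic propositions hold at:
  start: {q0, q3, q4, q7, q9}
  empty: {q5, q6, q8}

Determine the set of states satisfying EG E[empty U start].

{q4, q6, q9}

E[empty U start]: least fixpoint, start Z0 = Sat(start) = {q0, q3, q4, q7, q9}, add states in Sat(empty) with some successor in Z. Z1 = {q0, q3, q4, q5, q6, q7, q8, q9}; fixed.
Sat(E[empty U start]) = {q0, q3, q4, q5, q6, q7, q8, q9}
EG E[empty U start]: greatest fixpoint, start Z0 = {q0, q3, q4, q5, q6, q7, q8, q9}, keep only states in Sat with some successor in Z. Z1 = {q0, q4, q5, q6, q7, q8, q9}; Z2 = {q0, q4, q5, q6, q7, q9}; Z3 = {q4, q5, q6, q7, q9}; Z4 = {q4, q5, q6, q9}; Z5 = {q4, q6, q9}; fixed.
Sat(EG E[empty U start]) = {q4, q6, q9}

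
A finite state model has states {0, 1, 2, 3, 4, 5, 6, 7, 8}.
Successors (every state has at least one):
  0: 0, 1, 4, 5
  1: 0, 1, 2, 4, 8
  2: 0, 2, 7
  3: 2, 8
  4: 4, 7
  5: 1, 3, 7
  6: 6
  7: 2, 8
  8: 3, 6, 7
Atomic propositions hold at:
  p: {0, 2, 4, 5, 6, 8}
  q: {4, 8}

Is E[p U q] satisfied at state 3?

E[p U q]: least fixpoint, start Z0 = Sat(q) = {4, 8}, add states in Sat(p) with some successor in Z. Z1 = {0, 4, 8}; Z2 = {0, 2, 4, 8}; fixed.
Sat(E[p U q]) = {0, 2, 4, 8}
3 ∉ Sat(E[p U q]) = {0, 2, 4, 8}, so the formula does not hold at 3.

No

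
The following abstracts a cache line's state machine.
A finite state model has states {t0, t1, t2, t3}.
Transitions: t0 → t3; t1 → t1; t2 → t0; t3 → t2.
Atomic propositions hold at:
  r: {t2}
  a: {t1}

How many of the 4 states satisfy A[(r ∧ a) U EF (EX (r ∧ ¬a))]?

3

Sat(r ∧ a) = ∅
Sat(¬a) = {t0, t2, t3}
Sat(r ∧ ¬a) = {t2}
Sat(EX (r ∧ ¬a)) = {s : some successor in {t2}} = {t3}
EF (EX (r ∧ ¬a)): least fixpoint, start Z0 = {t3}, add states with some successor in Z. Z1 = {t0, t3}; Z2 = {t0, t2, t3}; fixed.
Sat(EF (EX (r ∧ ¬a))) = {t0, t2, t3}
A[(r ∧ a) U EF (EX (r ∧ ¬a))]: least fixpoint, start Z0 = Sat(EF (EX (r ∧ ¬a))) = {t0, t2, t3}, add states in Sat(r ∧ a) with every successor in Z. Already a fixed point.
Sat(A[(r ∧ a) U EF (EX (r ∧ ¬a))]) = {t0, t2, t3}
|Sat(A[(r ∧ a) U EF (EX (r ∧ ¬a))])| = |{t0, t2, t3}| = 3.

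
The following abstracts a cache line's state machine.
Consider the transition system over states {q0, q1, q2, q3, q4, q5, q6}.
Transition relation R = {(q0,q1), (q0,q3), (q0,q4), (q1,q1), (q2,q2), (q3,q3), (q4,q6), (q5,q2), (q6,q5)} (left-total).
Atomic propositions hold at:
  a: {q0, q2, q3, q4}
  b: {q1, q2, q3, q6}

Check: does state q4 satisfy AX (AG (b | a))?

Sat(b | a) = {q0, q1, q2, q3, q4, q6}
AG (b | a): greatest fixpoint, start Z0 = {q0, q1, q2, q3, q4, q6}, keep only states in Sat with every successor in Z. Z1 = {q0, q1, q2, q3, q4}; Z2 = {q0, q1, q2, q3}; Z3 = {q1, q2, q3}; fixed.
Sat(AG (b | a)) = {q1, q2, q3}
Sat(AX (AG (b | a))) = {s : every successor in {q1, q2, q3}} = {q1, q2, q3, q5}
q4 ∉ Sat(AX (AG (b | a))) = {q1, q2, q3, q5}, so the formula does not hold at q4.

No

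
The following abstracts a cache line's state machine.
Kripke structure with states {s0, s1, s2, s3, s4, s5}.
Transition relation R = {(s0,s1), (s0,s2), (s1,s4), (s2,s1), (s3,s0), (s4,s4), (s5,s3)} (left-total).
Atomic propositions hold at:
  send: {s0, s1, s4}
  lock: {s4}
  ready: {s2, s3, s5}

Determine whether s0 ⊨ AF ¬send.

Sat(¬send) = {s2, s3, s5}
AF ¬send: least fixpoint, start Z0 = {s2, s3, s5}, add states with every successor in Z. Already a fixed point.
Sat(AF ¬send) = {s2, s3, s5}
s0 ∉ Sat(AF ¬send) = {s2, s3, s5}, so the formula does not hold at s0.

No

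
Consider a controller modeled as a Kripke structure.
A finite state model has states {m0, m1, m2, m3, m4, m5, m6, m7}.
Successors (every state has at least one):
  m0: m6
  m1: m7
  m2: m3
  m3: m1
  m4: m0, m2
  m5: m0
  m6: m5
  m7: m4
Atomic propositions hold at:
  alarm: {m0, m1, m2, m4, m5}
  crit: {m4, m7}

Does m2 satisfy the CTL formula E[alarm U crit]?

E[alarm U crit]: least fixpoint, start Z0 = Sat(crit) = {m4, m7}, add states in Sat(alarm) with some successor in Z. Z1 = {m1, m4, m7}; fixed.
Sat(E[alarm U crit]) = {m1, m4, m7}
m2 ∉ Sat(E[alarm U crit]) = {m1, m4, m7}, so the formula does not hold at m2.

No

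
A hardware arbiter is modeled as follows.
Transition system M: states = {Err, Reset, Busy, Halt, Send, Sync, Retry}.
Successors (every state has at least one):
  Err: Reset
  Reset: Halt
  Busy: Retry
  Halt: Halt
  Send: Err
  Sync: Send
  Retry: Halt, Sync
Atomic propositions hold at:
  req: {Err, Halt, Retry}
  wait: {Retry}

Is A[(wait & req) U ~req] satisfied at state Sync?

Sat(wait & req) = {Retry}
Sat(~req) = {Reset, Busy, Send, Sync}
A[(wait & req) U ~req]: least fixpoint, start Z0 = Sat(~req) = {Reset, Busy, Send, Sync}, add states in Sat(wait & req) with every successor in Z. Already a fixed point.
Sat(A[(wait & req) U ~req]) = {Reset, Busy, Send, Sync}
Sync ∈ Sat(A[(wait & req) U ~req]) = {Reset, Busy, Send, Sync}, so the formula holds at Sync.

Yes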